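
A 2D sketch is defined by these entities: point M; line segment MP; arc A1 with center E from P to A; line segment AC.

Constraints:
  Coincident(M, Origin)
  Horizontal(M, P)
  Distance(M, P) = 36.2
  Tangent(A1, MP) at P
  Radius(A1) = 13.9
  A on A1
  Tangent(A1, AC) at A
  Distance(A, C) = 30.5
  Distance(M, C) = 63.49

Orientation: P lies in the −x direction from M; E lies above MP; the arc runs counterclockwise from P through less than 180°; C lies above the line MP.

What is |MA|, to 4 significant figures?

33.36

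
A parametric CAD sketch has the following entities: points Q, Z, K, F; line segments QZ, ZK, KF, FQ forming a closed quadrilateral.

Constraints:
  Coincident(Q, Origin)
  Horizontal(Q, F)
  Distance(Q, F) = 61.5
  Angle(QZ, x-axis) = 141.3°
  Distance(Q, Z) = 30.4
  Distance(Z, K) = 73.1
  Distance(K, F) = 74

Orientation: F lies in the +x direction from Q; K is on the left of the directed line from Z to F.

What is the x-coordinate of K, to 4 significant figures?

31.03

Q is at the origin; Q and F share the same y with |QF| = 61.5 and F in +x, so F = (61.5, 0). QZ runs at 141.3° with |QZ| = 30.4, so Z = (-23.73, 19.01). K is determined by |ZK| = 73.1 and |KF| = 74.0 together: it lies at the intersection of circle(Z, 73.1) and circle(F, 74.0). With |ZF| = 87.32, the foot of the radical line on ZF is 42.90 from Z and the perpendicular offset is √(73.1² − 42.90²) = 59.19. Taking the left-of-ZF solution: K = (31.03, 67.44).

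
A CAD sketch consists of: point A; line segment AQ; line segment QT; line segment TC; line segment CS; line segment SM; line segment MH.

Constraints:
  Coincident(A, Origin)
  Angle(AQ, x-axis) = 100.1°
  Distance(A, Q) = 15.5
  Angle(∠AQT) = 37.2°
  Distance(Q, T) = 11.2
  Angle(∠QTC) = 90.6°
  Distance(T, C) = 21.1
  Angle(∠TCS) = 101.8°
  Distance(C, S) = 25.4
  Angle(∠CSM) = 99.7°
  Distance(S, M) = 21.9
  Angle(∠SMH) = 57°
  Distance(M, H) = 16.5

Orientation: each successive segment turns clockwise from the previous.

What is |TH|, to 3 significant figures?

19.1

∠CSM = 99.7° gives SM at 69.4° from the x-axis; with |SM| = 21.9, M = (-22.9, 25.3). ∠SMH = 57.0° gives MH at -53.6° from the x-axis; with |MH| = 16.5, H = (-13.1, 12.0). Then |TH| = |H − T| = 19.1.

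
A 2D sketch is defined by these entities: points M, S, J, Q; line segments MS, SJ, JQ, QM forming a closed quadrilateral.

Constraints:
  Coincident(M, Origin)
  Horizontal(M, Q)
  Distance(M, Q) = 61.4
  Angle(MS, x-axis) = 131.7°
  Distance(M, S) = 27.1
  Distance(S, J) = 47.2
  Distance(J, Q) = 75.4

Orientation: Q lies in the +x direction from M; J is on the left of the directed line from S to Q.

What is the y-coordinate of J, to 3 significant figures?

56.8

Checks: |SJ| = 47.20 ✓; |JQ| = 75.40 ✓.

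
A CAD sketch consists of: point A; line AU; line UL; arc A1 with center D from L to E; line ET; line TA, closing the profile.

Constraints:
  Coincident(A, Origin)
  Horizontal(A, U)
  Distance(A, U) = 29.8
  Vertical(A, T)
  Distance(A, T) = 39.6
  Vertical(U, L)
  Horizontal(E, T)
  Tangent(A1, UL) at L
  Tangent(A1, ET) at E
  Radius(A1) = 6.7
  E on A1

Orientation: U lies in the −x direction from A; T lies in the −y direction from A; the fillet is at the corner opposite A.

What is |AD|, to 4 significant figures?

40.20

AT is vertical with |AT| = 39.6 and T on the −y side, so T = (0.000, -39.60). The virtual corner opposite A is at (-29.80, -39.60). Tangency of A1 to UL means the radius DL is perpendicular to UL and the tangent condition forces DE to be normal to ET, with radius 6.7, so the center D sits 6.7 in from both sides at D = (-23.10, -32.90). Then |AD| = |D − A| = 40.20.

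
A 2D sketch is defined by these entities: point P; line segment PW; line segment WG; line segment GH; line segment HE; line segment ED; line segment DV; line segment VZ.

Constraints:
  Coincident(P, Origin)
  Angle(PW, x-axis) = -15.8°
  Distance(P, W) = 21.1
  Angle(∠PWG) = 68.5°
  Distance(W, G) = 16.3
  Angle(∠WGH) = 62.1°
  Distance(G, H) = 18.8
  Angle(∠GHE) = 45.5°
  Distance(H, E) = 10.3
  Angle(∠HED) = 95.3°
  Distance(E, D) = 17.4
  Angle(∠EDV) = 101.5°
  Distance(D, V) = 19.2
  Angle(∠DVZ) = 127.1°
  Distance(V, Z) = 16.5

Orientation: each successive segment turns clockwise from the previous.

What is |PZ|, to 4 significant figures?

21.82

∠EDV = 101.5° gives DV at 177.1° from the x-axis; with |DV| = 19.2, V = (-11.27, -21.00). ∠DVZ = 127.1° gives VZ at 124.2° from the x-axis; with |VZ| = 16.5, Z = (-20.54, -7.352). Then |PZ| = |Z − P| = 21.82.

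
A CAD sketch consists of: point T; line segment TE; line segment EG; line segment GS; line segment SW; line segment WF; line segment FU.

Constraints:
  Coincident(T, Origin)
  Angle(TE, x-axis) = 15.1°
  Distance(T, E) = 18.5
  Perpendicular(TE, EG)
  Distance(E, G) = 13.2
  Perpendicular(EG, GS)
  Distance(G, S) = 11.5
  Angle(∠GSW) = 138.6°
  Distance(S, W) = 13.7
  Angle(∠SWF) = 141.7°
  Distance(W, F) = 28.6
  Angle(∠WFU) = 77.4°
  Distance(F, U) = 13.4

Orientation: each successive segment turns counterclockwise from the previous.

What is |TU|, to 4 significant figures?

23.99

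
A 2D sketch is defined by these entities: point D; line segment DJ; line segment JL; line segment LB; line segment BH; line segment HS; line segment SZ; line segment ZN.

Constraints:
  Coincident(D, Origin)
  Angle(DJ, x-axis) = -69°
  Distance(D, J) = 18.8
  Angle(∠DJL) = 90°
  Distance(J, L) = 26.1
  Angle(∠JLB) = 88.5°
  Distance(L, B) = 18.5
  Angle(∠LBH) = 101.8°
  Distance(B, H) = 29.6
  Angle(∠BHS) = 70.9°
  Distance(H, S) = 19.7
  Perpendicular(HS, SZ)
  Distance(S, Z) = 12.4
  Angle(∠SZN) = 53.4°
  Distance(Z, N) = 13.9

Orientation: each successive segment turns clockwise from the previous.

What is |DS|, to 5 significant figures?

14.490

D is at the origin; DJ runs at -69.0° with length 18.8, so J = (6.7373, -17.551). ∠DJL = 90.0° gives JL at -159.00° from the x-axis; with |JL| = 26.1, L = (-17.629, -26.905). ∠JLB = 88.5° gives LB at 109.50° from the x-axis; with |LB| = 18.5, B = (-23.805, -9.4658). ∠LBH = 101.8° gives BH at 31.300° from the x-axis; with |BH| = 29.6, H = (1.4874, 5.9119). ∠BHS = 70.9° gives HS at -77.800° from the x-axis; with |HS| = 19.7, S = (5.6505, -13.343). Then |DS| = |S − D| = 14.490.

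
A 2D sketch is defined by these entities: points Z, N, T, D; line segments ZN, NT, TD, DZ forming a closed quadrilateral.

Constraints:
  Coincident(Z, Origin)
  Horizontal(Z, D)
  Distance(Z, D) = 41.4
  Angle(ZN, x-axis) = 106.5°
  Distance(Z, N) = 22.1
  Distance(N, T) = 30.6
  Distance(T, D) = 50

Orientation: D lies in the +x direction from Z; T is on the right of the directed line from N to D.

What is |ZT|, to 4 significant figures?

12.14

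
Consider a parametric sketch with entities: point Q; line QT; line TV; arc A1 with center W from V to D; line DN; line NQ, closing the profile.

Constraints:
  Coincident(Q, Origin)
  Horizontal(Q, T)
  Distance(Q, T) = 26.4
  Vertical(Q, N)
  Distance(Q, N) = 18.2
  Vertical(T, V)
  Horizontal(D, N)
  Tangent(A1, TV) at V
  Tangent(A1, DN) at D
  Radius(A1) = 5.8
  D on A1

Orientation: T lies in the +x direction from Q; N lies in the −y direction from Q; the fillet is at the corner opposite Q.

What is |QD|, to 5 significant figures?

27.488

Q is at the origin; Q and T share the same y with |QT| = 26.4 and T on the +x side, so T = (26.400, 0.0000). Q and N share the same x with |QN| = 18.2 and N on the −y side, so N = (0.0000, -18.200). The virtual corner opposite Q is at (26.400, -18.200). The tangent condition forces WV to be normal to TV and since A1 is tangent to DN there, WD ⟂ DN, with radius 5.8, so the center W sits 5.8 in from both sides at W = (20.600, -12.400). That places the tangent points at V = (26.400, -12.400) on TV and D = (20.600, -18.200) on DN. Then |QD| = |D − Q| = 27.488.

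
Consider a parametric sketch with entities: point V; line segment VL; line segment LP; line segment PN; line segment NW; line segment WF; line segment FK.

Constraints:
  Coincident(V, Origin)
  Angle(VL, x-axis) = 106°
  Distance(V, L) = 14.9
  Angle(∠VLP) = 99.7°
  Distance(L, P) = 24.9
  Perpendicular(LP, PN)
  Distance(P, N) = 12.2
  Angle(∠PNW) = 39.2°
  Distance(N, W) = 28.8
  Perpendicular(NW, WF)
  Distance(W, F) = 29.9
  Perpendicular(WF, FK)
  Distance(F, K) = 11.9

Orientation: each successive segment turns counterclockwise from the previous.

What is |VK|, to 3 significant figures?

52.7

NW ⟂ WF, so WF runs at 147°; with |WF| = 29.9, F = (-37.0, 39.9). The perpendicularity gives FK at right angles to WF, so FK runs at -123°; with |FK| = 11.9, K = (-43.4, 29.9). Then |VK| = |K − V| = 52.7.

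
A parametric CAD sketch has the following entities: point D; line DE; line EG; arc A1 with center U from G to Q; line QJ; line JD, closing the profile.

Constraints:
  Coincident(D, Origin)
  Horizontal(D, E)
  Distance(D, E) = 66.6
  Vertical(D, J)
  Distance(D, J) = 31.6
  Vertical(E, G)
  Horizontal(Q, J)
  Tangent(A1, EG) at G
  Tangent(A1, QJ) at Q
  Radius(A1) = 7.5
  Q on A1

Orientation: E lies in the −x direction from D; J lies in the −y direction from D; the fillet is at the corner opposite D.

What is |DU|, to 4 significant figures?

63.82

D is at the origin; D and E share the same y with |DE| = 66.6 and E on the −x side, so E = (-66.60, 0.000). DJ is vertical with |DJ| = 31.6 and J on the −y side, so J = (0.000, -31.60). The virtual corner opposite D is at (-66.60, -31.60). A1 meets EG tangentially, so UG is at right angles to EG and A1 meets QJ tangentially, so UQ is at right angles to QJ, with radius 7.5, so the center U sits 7.5 in from both sides at U = (-59.10, -24.10). Then |DU| = |U − D| = 63.82.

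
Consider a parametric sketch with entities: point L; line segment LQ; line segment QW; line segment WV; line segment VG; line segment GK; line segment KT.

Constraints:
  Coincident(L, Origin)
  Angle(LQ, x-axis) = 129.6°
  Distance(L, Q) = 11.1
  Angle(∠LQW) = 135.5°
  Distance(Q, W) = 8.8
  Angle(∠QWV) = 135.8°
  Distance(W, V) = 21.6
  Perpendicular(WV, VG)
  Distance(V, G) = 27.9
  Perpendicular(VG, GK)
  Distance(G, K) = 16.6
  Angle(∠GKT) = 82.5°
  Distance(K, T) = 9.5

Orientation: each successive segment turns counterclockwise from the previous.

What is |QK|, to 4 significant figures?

24.53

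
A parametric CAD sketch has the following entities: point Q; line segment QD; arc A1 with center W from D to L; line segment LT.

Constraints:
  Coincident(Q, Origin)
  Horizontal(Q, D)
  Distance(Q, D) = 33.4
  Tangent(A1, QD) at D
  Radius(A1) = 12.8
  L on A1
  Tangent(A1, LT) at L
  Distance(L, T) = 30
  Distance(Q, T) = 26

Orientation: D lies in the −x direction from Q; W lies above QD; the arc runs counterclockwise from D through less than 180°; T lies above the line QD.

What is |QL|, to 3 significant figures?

24.4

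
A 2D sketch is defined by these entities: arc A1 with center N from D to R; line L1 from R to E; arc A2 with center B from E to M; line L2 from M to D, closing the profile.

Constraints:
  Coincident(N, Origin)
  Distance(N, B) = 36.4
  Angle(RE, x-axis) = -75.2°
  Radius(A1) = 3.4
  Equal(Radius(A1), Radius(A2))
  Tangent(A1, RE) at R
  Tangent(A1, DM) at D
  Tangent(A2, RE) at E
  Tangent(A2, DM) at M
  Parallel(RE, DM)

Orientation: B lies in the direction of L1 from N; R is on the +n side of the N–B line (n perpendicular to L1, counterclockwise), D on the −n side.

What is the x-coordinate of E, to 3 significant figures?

12.6

Tangency of A1 to both parallel lines with radius 3.4 puts R and D at N ± 3.4·n: R = (3.29, 0.869), D = (-3.29, -0.869). Equal radii place E and M the same way about B: E = B + 3.4·n = (12.6, -34.3), M = B − 3.4·n = (6.01, -36.1). So E.x = 12.6.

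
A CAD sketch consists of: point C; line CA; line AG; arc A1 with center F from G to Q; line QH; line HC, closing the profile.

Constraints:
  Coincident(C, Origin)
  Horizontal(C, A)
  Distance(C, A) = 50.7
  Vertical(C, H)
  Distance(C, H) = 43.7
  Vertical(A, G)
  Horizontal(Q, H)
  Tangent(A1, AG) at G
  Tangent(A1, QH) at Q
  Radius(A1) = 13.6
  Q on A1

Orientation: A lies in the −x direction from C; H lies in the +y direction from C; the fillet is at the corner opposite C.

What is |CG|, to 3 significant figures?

59.0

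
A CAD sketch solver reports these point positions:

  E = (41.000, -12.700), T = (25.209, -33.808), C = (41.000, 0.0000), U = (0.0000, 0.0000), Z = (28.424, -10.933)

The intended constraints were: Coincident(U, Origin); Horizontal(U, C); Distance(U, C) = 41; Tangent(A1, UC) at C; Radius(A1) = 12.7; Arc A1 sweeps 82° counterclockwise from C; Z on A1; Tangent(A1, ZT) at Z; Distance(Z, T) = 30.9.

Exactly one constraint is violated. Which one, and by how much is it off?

Distance(Z, T) = 30.9 — off by 7.80.

U = (0.00, 0.00) ✓; U.y = 0.00, C.y = 0.00 ✓; |UC| = 41.00 ✓; ∠(EC, CU) = 90.00° ✓; |EC| = 12.70 ✓; bearing(E→Z) − bearing(E→C) = 82.00° ✓; |EZ| = 12.70 ✓; ∠(EZ, ZT) = 90.00° ✓; |ZT| = 23.10 ✗.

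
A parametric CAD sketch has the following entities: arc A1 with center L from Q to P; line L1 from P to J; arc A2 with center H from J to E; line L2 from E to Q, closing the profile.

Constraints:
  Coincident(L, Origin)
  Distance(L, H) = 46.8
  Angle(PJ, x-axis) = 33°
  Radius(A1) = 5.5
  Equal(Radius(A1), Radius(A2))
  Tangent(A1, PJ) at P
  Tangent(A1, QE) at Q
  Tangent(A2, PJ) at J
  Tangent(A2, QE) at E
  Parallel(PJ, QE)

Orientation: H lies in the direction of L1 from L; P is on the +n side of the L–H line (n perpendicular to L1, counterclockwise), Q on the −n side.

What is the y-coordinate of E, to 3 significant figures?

20.9

Tangency of A1 to both parallel lines with radius 5.5 puts P and Q at L ± 5.5·n: P = (-3.00, 4.61), Q = (3.00, -4.61). Equal radii place J and E the same way about H: J = H + 5.5·n = (36.3, 30.1), E = H − 5.5·n = (42.2, 20.9). So E.y = 20.9.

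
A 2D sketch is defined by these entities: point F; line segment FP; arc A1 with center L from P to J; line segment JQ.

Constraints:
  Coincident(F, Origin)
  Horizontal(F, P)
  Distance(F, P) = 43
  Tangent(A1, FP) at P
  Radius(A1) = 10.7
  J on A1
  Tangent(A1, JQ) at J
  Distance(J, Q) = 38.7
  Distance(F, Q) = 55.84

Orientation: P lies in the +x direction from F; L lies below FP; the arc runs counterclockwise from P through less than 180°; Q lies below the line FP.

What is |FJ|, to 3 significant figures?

33.8

Checks: |LJ| = 10.70 ✓; ∠(LJ, JQ) = 90.00° ✓; |JQ| = 38.70 ✓; |FQ| = 55.84 ✓.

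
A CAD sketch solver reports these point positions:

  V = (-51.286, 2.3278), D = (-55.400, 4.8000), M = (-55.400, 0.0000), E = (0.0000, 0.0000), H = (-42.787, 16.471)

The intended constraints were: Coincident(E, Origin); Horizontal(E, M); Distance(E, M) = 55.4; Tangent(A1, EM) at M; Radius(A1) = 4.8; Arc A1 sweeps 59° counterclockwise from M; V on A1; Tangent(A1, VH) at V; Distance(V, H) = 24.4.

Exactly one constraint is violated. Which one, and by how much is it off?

Distance(V, H) = 24.4 — off by 7.90.

E = (0.00, 0.00) ✓; E.y = 0.00, M.y = 0.00 ✓; |EM| = 55.40 ✓; ∠(DM, ME) = 90.00° ✓; |DM| = 4.800 ✓; bearing(D→V) − bearing(D→M) = 59.00° ✓; |DV| = 4.800 ✓; ∠(DV, VH) = 90.00° ✓; |VH| = 16.50 ✗.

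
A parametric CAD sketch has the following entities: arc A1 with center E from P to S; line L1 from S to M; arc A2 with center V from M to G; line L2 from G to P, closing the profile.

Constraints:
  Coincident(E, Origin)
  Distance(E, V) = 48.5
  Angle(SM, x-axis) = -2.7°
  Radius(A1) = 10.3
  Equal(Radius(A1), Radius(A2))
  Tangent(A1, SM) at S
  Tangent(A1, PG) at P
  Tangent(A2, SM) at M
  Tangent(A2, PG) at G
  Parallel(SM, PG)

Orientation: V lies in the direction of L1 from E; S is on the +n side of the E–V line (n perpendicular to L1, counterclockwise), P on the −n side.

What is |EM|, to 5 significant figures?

49.582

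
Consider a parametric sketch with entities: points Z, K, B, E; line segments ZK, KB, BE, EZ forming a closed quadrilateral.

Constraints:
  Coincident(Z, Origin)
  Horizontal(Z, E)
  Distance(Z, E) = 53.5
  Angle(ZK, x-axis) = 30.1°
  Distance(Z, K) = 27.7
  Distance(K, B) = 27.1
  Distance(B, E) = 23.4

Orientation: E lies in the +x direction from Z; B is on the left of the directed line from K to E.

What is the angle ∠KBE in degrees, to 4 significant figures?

80.16°

Z is at the origin; ZE is horizontal with |ZE| = 53.5 and E in +x, so E = (53.5, 0). ZK runs at 30.1° with |ZK| = 27.7, so K = (23.96, 13.89). B is determined by |KB| = 27.1 and |BE| = 23.4 together: it lies at the intersection of circle(K, 27.1) and circle(E, 23.4). With |KE| = 32.64, the foot of the radical line on KE is 19.18 from K and the perpendicular offset is √(27.1² − 19.18²) = 19.14. Taking the left-of-KE solution: B = (49.47, 23.05).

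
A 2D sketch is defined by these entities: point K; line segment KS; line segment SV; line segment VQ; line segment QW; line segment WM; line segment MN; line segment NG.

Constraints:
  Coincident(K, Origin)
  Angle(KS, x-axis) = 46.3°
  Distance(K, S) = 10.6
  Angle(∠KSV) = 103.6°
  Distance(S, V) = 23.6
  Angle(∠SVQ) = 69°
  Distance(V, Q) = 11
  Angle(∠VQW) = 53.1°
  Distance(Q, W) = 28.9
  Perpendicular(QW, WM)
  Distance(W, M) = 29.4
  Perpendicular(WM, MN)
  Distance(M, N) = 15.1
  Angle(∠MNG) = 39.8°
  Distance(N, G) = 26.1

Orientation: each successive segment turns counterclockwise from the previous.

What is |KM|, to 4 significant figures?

51.15

K is at the origin; KS runs at 46.3° with length 10.6, so S = (7.323, 7.663). ∠KSV = 103.6° gives SV at 122.7° from the x-axis; with |SV| = 23.6, V = (-5.426, 27.52). ∠SVQ = 69.0° gives VQ at -126.3° from the x-axis; with |VQ| = 11.0, Q = (-11.94, 18.66). ∠VQW = 53.1° gives QW at 0.6000° from the x-axis; with |QW| = 28.9, W = (16.96, 18.96). QW ⟂ WM, so WM runs at 90.60°; with |WM| = 29.4, M = (16.65, 48.36). Then |KM| = |M − K| = 51.15.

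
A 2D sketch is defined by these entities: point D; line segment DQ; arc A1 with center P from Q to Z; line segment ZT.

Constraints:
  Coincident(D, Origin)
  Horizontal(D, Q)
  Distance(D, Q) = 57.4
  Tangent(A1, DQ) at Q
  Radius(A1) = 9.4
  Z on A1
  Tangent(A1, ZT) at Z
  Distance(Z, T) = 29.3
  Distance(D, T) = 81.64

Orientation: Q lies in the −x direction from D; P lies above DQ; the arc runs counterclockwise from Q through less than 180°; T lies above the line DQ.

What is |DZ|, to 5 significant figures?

53.854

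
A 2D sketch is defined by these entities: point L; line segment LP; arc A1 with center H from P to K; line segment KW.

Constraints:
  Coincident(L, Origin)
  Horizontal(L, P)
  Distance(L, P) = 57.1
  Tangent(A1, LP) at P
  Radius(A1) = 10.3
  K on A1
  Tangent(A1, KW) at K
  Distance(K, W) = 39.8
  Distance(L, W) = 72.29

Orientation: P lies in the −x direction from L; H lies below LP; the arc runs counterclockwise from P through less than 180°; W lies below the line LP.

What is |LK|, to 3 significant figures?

68.1

L is at the origin; L and P share the same y with |LP| = 57.1 and P on the −x side, so P = (-57.1, 0.00). A1 meets LP tangentially, so HP is at right angles to LP, so H = P + (0, -10.3) = (-57.1, -10.3). Since HK ⟂ KW (tangency), |HW| = √(10.3² + 39.8²) = 41.1 regardless of where K sits on A1. So W lies on both circle(L, 72.29) and circle(H, 41.1); the below-LP intersection is W = (-51.2, -51.0). K is the foot of the tangent from W: K = (-66.6, -14.3).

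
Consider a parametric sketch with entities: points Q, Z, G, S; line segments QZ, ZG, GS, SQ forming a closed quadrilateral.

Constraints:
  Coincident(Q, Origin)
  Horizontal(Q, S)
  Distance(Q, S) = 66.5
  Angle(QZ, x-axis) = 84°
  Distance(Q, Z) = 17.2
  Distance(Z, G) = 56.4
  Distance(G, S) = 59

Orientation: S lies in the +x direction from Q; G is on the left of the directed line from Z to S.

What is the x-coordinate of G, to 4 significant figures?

43.99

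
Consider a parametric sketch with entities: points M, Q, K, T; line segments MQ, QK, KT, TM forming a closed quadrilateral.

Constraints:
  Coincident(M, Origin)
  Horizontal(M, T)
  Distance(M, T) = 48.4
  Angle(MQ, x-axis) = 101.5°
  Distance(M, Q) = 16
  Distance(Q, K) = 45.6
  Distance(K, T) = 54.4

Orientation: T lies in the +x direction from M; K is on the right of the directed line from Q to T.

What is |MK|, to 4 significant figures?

29.66

Checks: |QK| = 45.60 ✓; |KT| = 54.40 ✓.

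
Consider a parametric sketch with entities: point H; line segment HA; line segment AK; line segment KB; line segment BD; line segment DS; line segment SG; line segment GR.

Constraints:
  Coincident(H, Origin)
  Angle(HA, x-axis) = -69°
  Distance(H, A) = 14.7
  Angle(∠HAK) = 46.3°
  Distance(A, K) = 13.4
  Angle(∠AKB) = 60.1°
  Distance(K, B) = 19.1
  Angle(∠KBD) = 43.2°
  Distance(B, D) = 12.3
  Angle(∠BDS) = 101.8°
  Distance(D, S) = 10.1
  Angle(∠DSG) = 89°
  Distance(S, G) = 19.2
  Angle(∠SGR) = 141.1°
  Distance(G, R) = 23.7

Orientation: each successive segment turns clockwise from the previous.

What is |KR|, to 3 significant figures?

40.8

∠DSG = 89.0° gives SG at 91.4° from the x-axis; with |SG| = 19.2, G = (-4.49, 9.68). ∠SGR = 141.1° gives GR at 52.5° from the x-axis; with |GR| = 23.7, R = (9.94, 28.5). Then |KR| = |R − K| = 40.8.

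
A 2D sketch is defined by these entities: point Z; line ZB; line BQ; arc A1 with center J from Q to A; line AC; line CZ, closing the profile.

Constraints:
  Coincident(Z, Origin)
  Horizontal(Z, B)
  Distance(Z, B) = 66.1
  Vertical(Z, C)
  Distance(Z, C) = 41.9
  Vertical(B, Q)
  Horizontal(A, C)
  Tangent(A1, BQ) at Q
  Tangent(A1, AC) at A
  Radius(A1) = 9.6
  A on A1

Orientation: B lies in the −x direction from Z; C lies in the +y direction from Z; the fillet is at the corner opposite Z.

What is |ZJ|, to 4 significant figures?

65.08

Z is at the origin; ZB is horizontal with |ZB| = 66.1 and B on the −x side, so B = (-66.10, 0.000). Z and C share the same x with |ZC| = 41.9 and C on the +y side, so C = (0.000, 41.90). The virtual corner opposite Z is at (-66.10, 41.90). The tangent condition forces JQ to be normal to BQ and tangency of A1 to AC means the radius JA is perpendicular to AC, with radius 9.6, so the center J sits 9.6 in from both sides at J = (-56.50, 32.30). Then |ZJ| = |J − Z| = 65.08.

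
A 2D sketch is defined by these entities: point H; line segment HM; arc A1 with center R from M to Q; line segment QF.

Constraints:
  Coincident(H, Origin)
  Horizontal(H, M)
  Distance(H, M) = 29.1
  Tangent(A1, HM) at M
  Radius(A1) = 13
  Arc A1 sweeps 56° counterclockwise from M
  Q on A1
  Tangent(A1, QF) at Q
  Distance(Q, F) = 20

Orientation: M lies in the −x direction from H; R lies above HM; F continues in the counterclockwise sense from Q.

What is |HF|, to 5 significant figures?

23.425

H is at the origin; HM is horizontal with |HM| = 29.1 and M on the −x side, so M = (-29.100, 0.0000). Since A1 is tangent to HM there, RM ⟂ HM, so R = M + (0, 13) = (-29.100, 13.000). On A1, M sits at bearing -90° from R; a 56° counterclockwise sweep puts Q at bearing -34°, so Q = R + 13.0·(cos -34°, sin -34°) = (-18.323, 5.7305). A1 meets QF tangentially, so RQ is at right angles to QF, so QF runs along (−sin -34°, cos -34°); with |QF| = 20.0, F = (-7.1387, 22.311). Then |HF| = |F − H| = 23.425.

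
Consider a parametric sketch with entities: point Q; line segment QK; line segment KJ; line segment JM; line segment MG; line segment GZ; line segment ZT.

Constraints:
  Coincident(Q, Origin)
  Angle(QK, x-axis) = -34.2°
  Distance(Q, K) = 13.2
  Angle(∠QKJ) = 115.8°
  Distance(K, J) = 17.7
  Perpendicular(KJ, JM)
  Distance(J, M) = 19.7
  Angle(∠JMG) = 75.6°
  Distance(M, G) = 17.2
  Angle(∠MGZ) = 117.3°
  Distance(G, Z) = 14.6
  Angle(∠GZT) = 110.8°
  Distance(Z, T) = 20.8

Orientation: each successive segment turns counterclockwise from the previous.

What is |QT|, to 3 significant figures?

30.5

Q is at the origin; QK runs at -34.2° with length 13.2, so K = (10.9, -7.42). ∠QKJ = 115.8° gives KJ at 30.0° from the x-axis; with |KJ| = 17.7, J = (26.2, 1.43). KJ ⟂ JM, so JM runs at 120°; with |JM| = 19.7, M = (16.4, 18.5). ∠JMG = 75.6° gives MG at -136° from the x-axis; with |MG| = 17.2, G = (4.11, 6.46). ∠MGZ = 117.3° gives GZ at -72.9° from the x-axis; with |GZ| = 14.6, Z = (8.40, -7.50). ∠GZT = 110.8° gives ZT at -3.70° from the x-axis; with |ZT| = 20.8, T = (29.2, -8.84). Then |QT| = |T − Q| = 30.5.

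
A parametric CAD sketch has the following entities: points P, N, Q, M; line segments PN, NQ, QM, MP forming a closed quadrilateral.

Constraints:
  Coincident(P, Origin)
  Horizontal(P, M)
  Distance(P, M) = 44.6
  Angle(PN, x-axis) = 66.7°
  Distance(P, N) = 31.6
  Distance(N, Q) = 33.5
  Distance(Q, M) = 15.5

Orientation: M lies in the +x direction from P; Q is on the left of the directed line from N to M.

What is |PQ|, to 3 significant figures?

45.8

Checks: |NQ| = 33.50 ✓; |QM| = 15.50 ✓.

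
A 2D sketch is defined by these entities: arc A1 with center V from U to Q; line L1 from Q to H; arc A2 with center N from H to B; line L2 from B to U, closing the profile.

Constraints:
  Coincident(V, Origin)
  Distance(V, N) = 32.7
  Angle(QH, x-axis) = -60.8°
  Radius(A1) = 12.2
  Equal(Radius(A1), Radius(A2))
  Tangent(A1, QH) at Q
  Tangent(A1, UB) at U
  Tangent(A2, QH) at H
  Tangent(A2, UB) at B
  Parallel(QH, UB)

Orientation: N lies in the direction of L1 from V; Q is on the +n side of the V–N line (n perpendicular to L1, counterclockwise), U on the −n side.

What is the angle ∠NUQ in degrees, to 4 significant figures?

69.54°

The slot axis is L1's direction at -60.8°, so u = (cos -60.8°, sin -60.8°) = (0.4879, -0.8729) and n = (−sin -60.8°, cos -60.8°) = (0.8729, 0.4879). V is at the origin and N lies 32.7 along u from V, so N = 32.7·u = (15.95, -28.54). Tangency of A1 to both parallel lines with radius 12.2 puts Q and U at V ± 12.2·n: Q = (10.65, 5.952), U = (-10.65, -5.952). Then cos ∠NUQ = UN·UQ / (|UN||UQ|), giving 69.54°.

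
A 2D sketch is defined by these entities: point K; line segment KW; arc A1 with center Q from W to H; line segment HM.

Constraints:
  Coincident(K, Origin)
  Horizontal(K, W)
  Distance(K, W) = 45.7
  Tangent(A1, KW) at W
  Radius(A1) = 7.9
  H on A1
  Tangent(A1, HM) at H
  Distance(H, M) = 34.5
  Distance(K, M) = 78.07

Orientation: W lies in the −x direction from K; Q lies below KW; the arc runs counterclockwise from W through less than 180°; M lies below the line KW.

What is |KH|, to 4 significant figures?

52.50

Checks: K.y = 0.00, W.y = 0.00 ✓; |QH| = 7.900 ✓; ∠(QH, HM) = 90.00° ✓; |HM| = 34.50 ✓; |KM| = 78.07 ✓.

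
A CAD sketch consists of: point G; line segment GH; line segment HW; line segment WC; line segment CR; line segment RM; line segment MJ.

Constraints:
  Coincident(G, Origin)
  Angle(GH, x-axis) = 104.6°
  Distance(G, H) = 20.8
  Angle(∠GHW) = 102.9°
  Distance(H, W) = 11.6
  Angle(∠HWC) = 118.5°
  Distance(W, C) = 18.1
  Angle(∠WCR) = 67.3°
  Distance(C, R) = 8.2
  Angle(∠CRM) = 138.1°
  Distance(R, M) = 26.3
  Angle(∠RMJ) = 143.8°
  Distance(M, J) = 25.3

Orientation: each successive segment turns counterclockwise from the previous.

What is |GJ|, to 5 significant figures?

44.835

G is at the origin; GH runs at 104.6° with length 20.8, so H = (-5.2430, 20.128). ∠GHW = 102.9° gives HW at -178.30° from the x-axis; with |HW| = 11.6, W = (-16.838, 19.784). ∠HWC = 118.5° gives WC at -116.80° from the x-axis; with |WC| = 18.1, C = (-24.999, 3.6284). ∠WCR = 67.3° gives CR at -4.1000° from the x-axis; with |CR| = 8.2, R = (-16.820, 3.0421). ∠CRM = 138.1° gives RM at 37.800° from the x-axis; with |RM| = 26.3, M = (3.9613, 19.162). ∠RMJ = 143.8° gives MJ at 74.000° from the x-axis; with |MJ| = 25.3, J = (10.935, 43.482). Then |GJ| = |J − G| = 44.835.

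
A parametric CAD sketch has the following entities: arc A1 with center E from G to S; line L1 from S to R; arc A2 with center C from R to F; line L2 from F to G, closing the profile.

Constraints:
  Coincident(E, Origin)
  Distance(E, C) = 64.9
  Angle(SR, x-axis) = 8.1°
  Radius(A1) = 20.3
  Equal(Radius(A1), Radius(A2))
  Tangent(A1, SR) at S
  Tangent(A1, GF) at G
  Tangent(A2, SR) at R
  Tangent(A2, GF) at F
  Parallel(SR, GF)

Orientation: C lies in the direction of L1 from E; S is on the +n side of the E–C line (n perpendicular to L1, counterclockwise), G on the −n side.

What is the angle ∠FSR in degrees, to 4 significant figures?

32.03°

Tangency of A1 to both parallel lines with radius 20.3 puts S and G at E ± 20.3·n: S = (-2.860, 20.10), G = (2.860, -20.10). Equal radii place R and F the same way about C: R = C + 20.3·n = (61.39, 29.24), F = C − 20.3·n = (67.11, -10.95). Then cos ∠FSR = SF·SR / (|SF||SR|), giving 32.03°.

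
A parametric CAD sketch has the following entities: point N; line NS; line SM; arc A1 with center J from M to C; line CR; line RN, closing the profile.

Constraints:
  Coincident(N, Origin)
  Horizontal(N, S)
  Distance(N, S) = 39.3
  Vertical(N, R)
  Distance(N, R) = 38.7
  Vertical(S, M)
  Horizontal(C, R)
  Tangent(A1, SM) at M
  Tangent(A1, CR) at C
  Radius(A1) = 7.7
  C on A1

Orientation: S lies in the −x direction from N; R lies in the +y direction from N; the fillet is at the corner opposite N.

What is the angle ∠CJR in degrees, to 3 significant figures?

76.3°

N is at the origin; N and S share the same y with |NS| = 39.3 and S on the −x side, so S = (-39.3, 0.00). NR is vertical with |NR| = 38.7 and R on the +y side, so R = (0.00, 38.7). The virtual corner opposite N is at (-39.3, 38.7). Tangency of A1 to SM means the radius JM is perpendicular to SM and since A1 is tangent to CR there, JC ⟂ CR, with radius 7.7, so the center J sits 7.7 in from both sides at J = (-31.6, 31.0). That places the tangent points at M = (-39.3, 31.0) on SM and C = (-31.6, 38.7) on CR. Then cos ∠CJR = JC·JR / (|JC||JR|), giving 76.3°.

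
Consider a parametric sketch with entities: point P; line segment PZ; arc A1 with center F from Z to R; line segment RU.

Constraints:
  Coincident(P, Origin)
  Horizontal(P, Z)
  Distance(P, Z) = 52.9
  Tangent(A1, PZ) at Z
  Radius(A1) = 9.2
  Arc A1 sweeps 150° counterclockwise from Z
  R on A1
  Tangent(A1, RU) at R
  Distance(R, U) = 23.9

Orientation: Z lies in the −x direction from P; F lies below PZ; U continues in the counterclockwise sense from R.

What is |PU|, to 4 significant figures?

46.93

On A1, Z sits at bearing 90° from F; a 150° counterclockwise sweep puts R at bearing 240°, so R = F + 9.2·(cos 240°, sin 240°) = (-57.50, -17.17). The tangent condition forces FR to be normal to RU, so RU runs along (−sin 240°, cos 240°); with |RU| = 23.9, U = (-36.80, -29.12). Then |PU| = |U − P| = 46.93.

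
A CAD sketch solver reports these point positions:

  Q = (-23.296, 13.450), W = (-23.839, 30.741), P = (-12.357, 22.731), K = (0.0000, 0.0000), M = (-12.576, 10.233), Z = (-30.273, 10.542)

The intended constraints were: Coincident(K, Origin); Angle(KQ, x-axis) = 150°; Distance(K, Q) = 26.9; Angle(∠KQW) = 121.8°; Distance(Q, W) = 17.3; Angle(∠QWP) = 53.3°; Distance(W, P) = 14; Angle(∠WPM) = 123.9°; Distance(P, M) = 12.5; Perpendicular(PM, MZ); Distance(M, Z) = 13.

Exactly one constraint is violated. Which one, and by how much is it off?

Distance(M, Z) = 13 — off by 4.70.

K = (0.00, 0.00) ✓; KQ at 150.0° ✓; |KQ| = 26.90 ✓; ∠KQW = 121.8° ✓; |QW| = 17.30 ✓; ∠QWP = 53.30° ✓; |WP| = 14.00 ✓; ∠WPM = 123.9° ✓; |PM| = 12.50 ✓; ∠(PM, MZ) = 90.00° ✓; |MZ| = 17.70 ✗.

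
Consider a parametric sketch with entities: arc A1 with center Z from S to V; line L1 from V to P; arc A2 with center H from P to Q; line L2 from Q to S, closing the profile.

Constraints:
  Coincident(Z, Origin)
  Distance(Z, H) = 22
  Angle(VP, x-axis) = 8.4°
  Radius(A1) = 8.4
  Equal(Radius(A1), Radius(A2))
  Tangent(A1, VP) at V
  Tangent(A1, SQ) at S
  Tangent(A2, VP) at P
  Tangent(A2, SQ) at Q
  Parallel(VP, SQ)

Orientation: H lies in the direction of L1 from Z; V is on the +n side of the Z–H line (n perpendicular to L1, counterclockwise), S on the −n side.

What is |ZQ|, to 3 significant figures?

23.5

The slot axis is L1's direction at 8.4°, so u = (cos 8.4°, sin 8.4°) = (0.989, 0.146) and n = (−sin 8.4°, cos 8.4°) = (-0.146, 0.989). Z is at the origin and H lies 22.0 along u from Z, so H = 22.0·u = (21.8, 3.21). Tangency of A1 to both parallel lines with radius 8.4 puts V and S at Z ± 8.4·n: V = (-1.23, 8.31), S = (1.23, -8.31). Equal radii place P and Q the same way about H: P = H + 8.4·n = (20.5, 11.5), Q = H − 8.4·n = (23.0, -5.10). Then |ZQ| = |Q − Z| = 23.5.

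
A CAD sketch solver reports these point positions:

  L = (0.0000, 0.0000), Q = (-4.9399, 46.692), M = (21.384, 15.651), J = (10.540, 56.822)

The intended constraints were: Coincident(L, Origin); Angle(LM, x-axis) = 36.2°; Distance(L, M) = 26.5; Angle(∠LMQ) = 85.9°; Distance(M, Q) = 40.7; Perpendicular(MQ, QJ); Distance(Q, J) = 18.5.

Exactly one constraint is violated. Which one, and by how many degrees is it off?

Perpendicular(MQ, QJ) — off by 7.10°.

L = (0.00, 0.00) ✓; LM at 36.20° ✓; |LM| = 26.50 ✓; ∠LMQ = 85.90° ✓; |MQ| = 40.70 ✓; ∠(MQ, QJ) = 97.10° ✗; |QJ| = 18.50 ✓.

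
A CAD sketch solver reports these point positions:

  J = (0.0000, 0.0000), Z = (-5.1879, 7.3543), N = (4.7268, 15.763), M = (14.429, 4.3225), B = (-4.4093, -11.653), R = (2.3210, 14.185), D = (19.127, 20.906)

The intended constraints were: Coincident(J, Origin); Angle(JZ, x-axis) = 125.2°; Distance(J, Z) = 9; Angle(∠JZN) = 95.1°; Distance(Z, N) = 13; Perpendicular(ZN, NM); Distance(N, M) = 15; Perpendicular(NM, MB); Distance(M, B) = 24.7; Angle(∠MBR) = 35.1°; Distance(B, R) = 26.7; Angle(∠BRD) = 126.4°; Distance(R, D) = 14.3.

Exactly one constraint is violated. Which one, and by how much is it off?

Distance(R, D) = 14.3 — off by 3.80.

J = (0.00, 0.00) ✓; JZ at 125.2° ✓; |JZ| = 9.000 ✓; ∠JZN = 95.10° ✓; |ZN| = 13.00 ✓; ∠(ZN, NM) = 90.00° ✓; |NM| = 15.00 ✓; ∠(NM, MB) = 90.00° ✓; |MB| = 24.70 ✓; ∠MBR = 35.10° ✓; |BR| = 26.70 ✓; ∠BRD = 126.4° ✓; |RD| = 18.10 ✗.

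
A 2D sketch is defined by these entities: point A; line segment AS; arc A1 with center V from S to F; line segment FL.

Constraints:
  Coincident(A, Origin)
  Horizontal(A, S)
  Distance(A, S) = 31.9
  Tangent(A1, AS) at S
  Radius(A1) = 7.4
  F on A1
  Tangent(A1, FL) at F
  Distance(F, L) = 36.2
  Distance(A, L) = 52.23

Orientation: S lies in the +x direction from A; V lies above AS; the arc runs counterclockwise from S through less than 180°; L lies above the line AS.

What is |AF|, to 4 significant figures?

40.13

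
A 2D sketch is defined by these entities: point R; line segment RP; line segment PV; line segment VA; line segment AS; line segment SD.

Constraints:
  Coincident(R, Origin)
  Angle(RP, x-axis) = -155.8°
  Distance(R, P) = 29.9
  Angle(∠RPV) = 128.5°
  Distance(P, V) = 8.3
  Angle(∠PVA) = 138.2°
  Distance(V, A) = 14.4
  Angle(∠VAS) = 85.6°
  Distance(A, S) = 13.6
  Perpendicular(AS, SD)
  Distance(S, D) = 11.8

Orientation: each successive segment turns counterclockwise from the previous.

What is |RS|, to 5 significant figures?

28.176

R is at the origin; RP runs at -155.8° with length 29.9, so P = (-27.272, -12.257). ∠RPV = 128.5° gives PV at -104.30° from the x-axis; with |PV| = 8.3, V = (-29.322, -20.300). ∠PVA = 138.2° gives VA at -62.500° from the x-axis; with |VA| = 14.4, A = (-22.673, -33.072). ∠VAS = 85.6° gives AS at 31.900° from the x-axis; with |AS| = 13.6, S = (-11.127, -25.886). Then |RS| = |S − R| = 28.176.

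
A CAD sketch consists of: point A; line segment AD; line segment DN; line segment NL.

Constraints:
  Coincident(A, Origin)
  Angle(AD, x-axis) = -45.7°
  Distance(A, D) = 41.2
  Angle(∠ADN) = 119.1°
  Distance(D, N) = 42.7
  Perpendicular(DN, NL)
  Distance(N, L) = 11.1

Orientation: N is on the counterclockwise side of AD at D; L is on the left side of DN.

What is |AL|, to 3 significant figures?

67.5

A is at the origin; AD runs at -45.7° with length 41.2, so D = 41.2·(cos -45.7°, sin -45.7°) = (28.8, -29.5). ∠ADN = 119.1°, so DN runs at -45.7° + (180° − 119.1°) = 15.2° from the x-axis; with |DN| = 42.7, N = D + 42.7·(cos 15.2°, sin 15.2°) = (70.0, -18.3). DN ⟂ NL; with |NL| = 11.1 on the left of DN, L = N + 11.1·(-0.262, 0.965) = (67.1, -7.58). Then |AL| = |L − A| = 67.5.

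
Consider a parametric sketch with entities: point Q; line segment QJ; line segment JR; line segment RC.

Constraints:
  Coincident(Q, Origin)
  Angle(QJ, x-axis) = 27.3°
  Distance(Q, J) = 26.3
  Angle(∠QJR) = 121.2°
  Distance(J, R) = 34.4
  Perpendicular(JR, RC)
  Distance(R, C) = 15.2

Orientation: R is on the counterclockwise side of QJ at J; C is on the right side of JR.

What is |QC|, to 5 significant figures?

61.052

∠QJR = 121.2°, so JR runs at 27.3° + (180° − 121.2°) = 86.100° from the x-axis; with |JR| = 34.4, R = J + 34.4·(cos 86.100°, sin 86.100°) = (25.710, 46.383). The perpendicularity gives RC at right angles to JR; with |RC| = 15.2 on the right of JR, C = R + 15.2·(0.99768, -0.068015) = (40.875, 45.349). Then |QC| = |C − Q| = 61.052.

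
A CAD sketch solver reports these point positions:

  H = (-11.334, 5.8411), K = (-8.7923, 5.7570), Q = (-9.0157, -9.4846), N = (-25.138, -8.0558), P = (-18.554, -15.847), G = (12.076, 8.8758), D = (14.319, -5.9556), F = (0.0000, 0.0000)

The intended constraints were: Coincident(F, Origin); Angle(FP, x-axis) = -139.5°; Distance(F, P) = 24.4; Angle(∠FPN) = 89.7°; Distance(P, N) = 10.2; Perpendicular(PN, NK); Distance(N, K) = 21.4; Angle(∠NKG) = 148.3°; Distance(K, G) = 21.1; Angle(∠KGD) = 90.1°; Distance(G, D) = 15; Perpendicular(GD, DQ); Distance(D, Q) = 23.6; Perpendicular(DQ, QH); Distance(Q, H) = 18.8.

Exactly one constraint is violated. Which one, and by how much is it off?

Distance(Q, H) = 18.8 — off by 3.30.

F = (0.00, 0.00) ✓; FP at -139.5° ✓; |FP| = 24.40 ✓; ∠FPN = 89.70° ✓; |PN| = 10.20 ✓; ∠(PN, NK) = 90.00° ✓; |NK| = 21.40 ✓; ∠NKG = 148.3° ✓; |KG| = 21.10 ✓; ∠KGD = 90.10° ✓; |GD| = 15.00 ✓; ∠(GD, DQ) = 90.00° ✓; |DQ| = 23.60 ✓; ∠(DQ, QH) = 90.00° ✓; |QH| = 15.50 ✗.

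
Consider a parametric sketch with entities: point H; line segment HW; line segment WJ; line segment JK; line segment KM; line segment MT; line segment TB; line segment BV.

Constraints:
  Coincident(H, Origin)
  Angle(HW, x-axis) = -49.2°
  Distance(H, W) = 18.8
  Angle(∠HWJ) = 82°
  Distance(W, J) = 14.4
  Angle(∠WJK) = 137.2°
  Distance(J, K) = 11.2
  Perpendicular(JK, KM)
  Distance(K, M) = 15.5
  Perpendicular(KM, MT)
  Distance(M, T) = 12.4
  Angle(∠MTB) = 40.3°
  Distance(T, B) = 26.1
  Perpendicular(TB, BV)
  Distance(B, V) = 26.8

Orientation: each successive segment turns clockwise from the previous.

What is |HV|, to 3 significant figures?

32.1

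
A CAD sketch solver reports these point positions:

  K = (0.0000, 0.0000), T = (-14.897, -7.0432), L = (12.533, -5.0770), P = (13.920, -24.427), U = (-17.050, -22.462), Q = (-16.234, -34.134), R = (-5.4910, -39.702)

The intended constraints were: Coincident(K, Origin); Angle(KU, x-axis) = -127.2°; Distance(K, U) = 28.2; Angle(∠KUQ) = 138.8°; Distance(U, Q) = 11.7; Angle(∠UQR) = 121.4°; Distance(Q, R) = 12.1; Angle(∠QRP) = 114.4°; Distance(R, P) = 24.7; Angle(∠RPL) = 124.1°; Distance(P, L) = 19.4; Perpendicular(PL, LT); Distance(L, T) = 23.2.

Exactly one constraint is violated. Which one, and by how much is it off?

Distance(L, T) = 23.2 — off by 4.30.

K = (0.00, 0.00) ✓; KU at -127.2° ✓; |KU| = 28.20 ✓; ∠KUQ = 138.8° ✓; |UQ| = 11.70 ✓; ∠UQR = 121.4° ✓; |QR| = 12.10 ✓; ∠QRP = 114.4° ✓; |RP| = 24.70 ✓; ∠RPL = 124.1° ✓; |PL| = 19.40 ✓; ∠(PL, LT) = 90.00° ✓; |LT| = 27.50 ✗.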